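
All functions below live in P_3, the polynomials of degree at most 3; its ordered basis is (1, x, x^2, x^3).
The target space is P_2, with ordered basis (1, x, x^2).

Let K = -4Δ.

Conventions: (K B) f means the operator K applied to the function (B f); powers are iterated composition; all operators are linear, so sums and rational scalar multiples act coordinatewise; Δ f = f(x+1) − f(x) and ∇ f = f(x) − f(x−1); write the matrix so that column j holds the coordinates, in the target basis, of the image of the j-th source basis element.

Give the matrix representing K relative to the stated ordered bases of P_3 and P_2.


image of 1: 0
image of x: -4
image of x^2: -8x - 4
image of x^3: -12x^2 - 12x - 4
each image's coordinates form column j of the matrix

the matrix is [[0, -4, -4, -4]; [0, 0, -8, -12]; [0, 0, 0, -12]] (rows listed top to bottom)


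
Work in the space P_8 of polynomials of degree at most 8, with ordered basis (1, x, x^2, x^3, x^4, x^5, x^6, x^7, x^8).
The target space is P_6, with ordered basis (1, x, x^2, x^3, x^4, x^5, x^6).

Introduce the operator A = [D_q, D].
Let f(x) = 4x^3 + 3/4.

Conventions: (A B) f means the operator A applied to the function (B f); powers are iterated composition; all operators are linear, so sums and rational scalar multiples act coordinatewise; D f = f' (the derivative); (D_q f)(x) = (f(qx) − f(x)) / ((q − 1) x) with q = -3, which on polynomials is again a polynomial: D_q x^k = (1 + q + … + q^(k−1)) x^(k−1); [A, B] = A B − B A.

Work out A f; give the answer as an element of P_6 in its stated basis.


D f = 12x^2
D_q D f = -24x
D_q f = 28x^2
D D_q f = 56x
[D_q, D] f = -80x

the image equals g(x) = -80x


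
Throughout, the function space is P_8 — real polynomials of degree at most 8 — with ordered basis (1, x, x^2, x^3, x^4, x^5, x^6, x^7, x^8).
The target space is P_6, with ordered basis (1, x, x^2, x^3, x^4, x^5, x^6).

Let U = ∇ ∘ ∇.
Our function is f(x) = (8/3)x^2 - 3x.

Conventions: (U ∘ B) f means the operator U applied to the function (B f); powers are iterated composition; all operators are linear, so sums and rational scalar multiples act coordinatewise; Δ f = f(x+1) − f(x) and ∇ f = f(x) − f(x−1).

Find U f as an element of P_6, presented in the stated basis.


∇ f = (16/3)x - 17/3
∇ ∇ f = 16/3

the image equals g(x) = 16/3


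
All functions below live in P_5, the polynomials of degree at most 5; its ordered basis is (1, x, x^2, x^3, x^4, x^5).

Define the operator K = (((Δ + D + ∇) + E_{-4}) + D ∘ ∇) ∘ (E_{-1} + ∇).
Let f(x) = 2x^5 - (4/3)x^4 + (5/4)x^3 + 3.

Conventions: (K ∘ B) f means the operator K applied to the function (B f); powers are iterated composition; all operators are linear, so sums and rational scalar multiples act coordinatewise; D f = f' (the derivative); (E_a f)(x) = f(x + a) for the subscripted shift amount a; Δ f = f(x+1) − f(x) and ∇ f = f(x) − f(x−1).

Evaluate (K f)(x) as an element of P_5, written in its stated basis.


the result is g(x) = 2x^5 - (34/3)x^4 + (4399/12)x^3 - (5791/4)x^2 + (18085/6)x - 29747/12

E_{-1} f = 2x^5 - (34/3)x^4 + (319/12)x^3 - (127/4)x^2 + (229/12)x - 19/12
∇ f = 10x^4 - (76/3)x^3 + (127/4)x^2 - (229/12)x + 55/12
(E_{-1} + ∇) f = 2x^5 - (4/3)x^4 + (5/4)x^3 + 3
Δ (E_{-1} + ∇) f = 10x^4 + (44/3)x^3 + (63/4)x^2 + (101/12)x + 23/12
D (E_{-1} + ∇) f = 10x^4 - (16/3)x^3 + (15/4)x^2
∇ (E_{-1} + ∇) f = 10x^4 - (76/3)x^3 + (127/4)x^2 - (229/12)x + 55/12
(Δ + D + ∇) (E_{-1} + ∇) f = 30x^4 - 16x^3 + (205/4)x^2 - (32/3)x + 13/2
E_{-4} (E_{-1} + ∇) f = 2x^5 - (124/3)x^4 + (4111/12)x^3 - 1423x^2 + (8884/3)x - 7399/3
((Δ + D + ∇) + E_{-4}) (E_{-1} + ∇) f = 2x^5 - (34/3)x^4 + (3919/12)x^3 - (5487/4)x^2 + (8852/3)x - 14759/6
∇ (E_{-1} + ∇) f = 10x^4 - (76/3)x^3 + (127/4)x^2 - (229/12)x + 55/12
D ∇ (E_{-1} + ∇) f = 40x^3 - 76x^2 + (127/2)x - 229/12
(((Δ + D + ∇) + E_{-4}) + D ∘ ∇) (E_{-1} + ∇) f = 2x^5 - (34/3)x^4 + (4399/12)x^3 - (5791/4)x^2 + (18085/6)x - 29747/12


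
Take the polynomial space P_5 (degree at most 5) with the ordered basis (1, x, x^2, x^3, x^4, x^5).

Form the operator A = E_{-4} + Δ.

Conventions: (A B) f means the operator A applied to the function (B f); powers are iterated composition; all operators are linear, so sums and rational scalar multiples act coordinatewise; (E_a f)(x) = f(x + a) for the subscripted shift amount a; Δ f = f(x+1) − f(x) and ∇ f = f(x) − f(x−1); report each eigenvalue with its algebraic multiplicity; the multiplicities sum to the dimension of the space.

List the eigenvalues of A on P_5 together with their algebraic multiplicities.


image of 1: 1
image of x: x - 3
image of x^2: x^2 - 6x + 17
image of x^3: x^3 - 9x^2 + 51x - 63
image of x^4: x^4 - 12x^3 + 102x^2 - 252x + 257
image of x^5: x^5 - 15x^4 + 170x^3 - 630x^2 + 1285x - 1023
the matrix is upper triangular; its diagonal is (1, 1, 1, 1, 1, 1)
for a triangular matrix the eigenvalues are the diagonal entries, with algebraic multiplicity their repetition count

λ = 1 (multiplicity 6)


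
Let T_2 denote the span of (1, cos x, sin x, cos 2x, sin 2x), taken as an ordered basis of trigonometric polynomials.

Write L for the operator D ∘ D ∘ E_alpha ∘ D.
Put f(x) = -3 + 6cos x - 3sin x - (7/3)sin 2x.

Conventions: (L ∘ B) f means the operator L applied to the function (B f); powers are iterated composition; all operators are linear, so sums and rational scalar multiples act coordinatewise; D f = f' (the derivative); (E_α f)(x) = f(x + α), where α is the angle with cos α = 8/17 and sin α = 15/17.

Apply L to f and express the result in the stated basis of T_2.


D f = -3cos x - 6sin x - (14/3)cos 2x
E_alpha D f = -(114/17)cos x - (3/17)sin x + (2254/867)cos 2x + (1120/289)sin 2x
D E_alpha D f = -(3/17)cos x + (114/17)sin x + (2240/289)cos 2x - (4508/867)sin 2x
D (D ∘ E_alpha ∘ D) f = (114/17)cos x + (3/17)sin x - (9016/867)cos 2x - (4480/289)sin 2x

the result is g(x) = (114/17)cos x + (3/17)sin x - (9016/867)cos 2x - (4480/289)sin 2x


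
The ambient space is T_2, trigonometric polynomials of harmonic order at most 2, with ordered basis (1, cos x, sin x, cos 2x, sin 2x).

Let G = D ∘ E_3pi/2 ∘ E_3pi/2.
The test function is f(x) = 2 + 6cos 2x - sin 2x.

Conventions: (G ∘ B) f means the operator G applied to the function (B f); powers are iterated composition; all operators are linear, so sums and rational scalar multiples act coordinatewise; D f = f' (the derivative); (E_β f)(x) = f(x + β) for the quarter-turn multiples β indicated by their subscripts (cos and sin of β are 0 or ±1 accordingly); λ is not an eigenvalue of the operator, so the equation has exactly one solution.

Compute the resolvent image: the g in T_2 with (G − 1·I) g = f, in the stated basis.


g(x) = -2 - (4/5)cos 2x + (13/5)sin 2x

write g with unknown coordinates in the stated basis and equate coefficients in (G − 1·I) g = f
solving from the highest basis element down gives g = -2 - (4/5)cos 2x + (13/5)sin 2x
check: G g = (26/5)cos 2x + (8/5)sin 2x
so G g − 1·g = 2 + 6cos 2x - sin 2x = f ✓


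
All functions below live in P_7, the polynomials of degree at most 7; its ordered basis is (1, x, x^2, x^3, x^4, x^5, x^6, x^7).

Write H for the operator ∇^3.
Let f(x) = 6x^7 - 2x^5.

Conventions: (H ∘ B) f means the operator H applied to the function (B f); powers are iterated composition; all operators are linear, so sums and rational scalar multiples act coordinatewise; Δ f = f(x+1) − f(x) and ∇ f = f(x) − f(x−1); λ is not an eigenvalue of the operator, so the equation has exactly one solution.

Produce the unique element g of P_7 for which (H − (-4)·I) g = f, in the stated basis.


write g with unknown coordinates in the stated basis and equate coefficients in (H − (-4)·I) g = f
solving from the highest basis element down gives g = (3/2)x^7 - (1/2)x^5 - (315/4)x^4 + (945/2)x^3 - (4695/4)x^2 + (3735/2)x - 2076
check: H g = 315x^4 - 1890x^3 + 4695x^2 - 7470x + 8304
so H g − (-4)·g = 6x^7 - 2x^5 = f ✓

the image equals g(x) = (3/2)x^7 - (1/2)x^5 - (315/4)x^4 + (945/2)x^3 - (4695/4)x^2 + (3735/2)x - 2076


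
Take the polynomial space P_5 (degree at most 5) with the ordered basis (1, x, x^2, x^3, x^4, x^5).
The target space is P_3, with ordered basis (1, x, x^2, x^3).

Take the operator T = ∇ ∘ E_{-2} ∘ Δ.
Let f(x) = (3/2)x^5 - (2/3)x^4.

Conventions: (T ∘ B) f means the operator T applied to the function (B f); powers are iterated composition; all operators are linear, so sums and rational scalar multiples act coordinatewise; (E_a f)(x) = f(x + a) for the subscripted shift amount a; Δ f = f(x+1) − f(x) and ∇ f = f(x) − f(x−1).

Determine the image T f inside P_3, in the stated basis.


the result is g(x) = 30x^3 - 188x^2 + 407x - 910/3

Δ f = (15/2)x^4 + (37/3)x^3 + 11x^2 + (29/6)x + 5/6
E_{-2} Δ f = (15/2)x^4 - (143/3)x^3 + 117x^2 - (787/6)x + 113/2
∇ E_{-2} Δ f = 30x^3 - 188x^2 + 407x - 910/3


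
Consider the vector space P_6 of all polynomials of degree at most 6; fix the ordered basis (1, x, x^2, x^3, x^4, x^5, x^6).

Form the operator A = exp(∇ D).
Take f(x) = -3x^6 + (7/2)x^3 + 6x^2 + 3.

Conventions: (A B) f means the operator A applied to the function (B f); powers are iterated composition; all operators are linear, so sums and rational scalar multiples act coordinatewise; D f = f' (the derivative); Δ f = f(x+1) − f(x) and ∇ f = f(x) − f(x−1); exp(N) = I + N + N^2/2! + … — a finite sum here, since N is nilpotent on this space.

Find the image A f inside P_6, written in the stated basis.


order-1 term: -90x^4 + 180x^3 - 180x^2 + 111x - 33/2
order-2 term: -540x^2 + 1080x - 630
order-3 term: -360
the series for exp(∇ D) f terminates at order 3
exp(∇ D) f = -3x^6 - 90x^4 + (367/2)x^3 - 714x^2 + 1191x - 2007/2

g(x) = -3x^6 - 90x^4 + (367/2)x^3 - 714x^2 + 1191x - 2007/2


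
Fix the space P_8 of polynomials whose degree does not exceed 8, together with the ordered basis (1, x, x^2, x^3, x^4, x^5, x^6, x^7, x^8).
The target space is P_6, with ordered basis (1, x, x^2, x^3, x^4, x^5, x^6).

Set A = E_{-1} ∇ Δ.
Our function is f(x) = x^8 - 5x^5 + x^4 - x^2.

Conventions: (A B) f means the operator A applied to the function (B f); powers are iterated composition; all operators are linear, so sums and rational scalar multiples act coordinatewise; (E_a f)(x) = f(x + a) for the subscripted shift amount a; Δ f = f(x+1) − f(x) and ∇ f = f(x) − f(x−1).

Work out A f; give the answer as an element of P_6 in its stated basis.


Δ f = 8x^7 + 28x^6 + 56x^5 + 45x^4 + 10x^3 - 16x^2 - 15x - 4
∇ Δ f = 56x^6 + 140x^4 - 100x^3 + 68x^2 - 50x + 2
E_{-1} (∇ Δ) f = 56x^6 - 336x^5 + 980x^4 - 1780x^3 + 2048x^2 - 1382x + 416

the image equals g(x) = 56x^6 - 336x^5 + 980x^4 - 1780x^3 + 2048x^2 - 1382x + 416


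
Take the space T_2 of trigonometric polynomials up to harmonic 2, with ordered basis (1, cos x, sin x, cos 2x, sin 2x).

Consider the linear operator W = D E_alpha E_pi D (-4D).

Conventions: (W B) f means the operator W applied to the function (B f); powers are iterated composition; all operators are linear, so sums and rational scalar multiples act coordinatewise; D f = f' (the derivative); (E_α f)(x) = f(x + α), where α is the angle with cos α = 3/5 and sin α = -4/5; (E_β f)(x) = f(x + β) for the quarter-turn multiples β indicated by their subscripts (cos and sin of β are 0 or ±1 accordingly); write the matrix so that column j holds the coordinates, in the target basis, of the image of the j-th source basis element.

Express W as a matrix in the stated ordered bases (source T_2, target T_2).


the matrix is [[0, 0, 0, 0, 0]; [0, -16/5, -12/5, 0, 0]; [0, 12/5, -16/5, 0, 0]; [0, 0, 0, 768/25, -224/25]; [0, 0, 0, 224/25, 768/25]] (rows listed top to bottom)

image of 1: 0
image of cos x: -(16/5)cos x + (12/5)sin x
image of sin x: -(12/5)cos x - (16/5)sin x
image of cos 2x: (768/25)cos 2x + (224/25)sin 2x
image of sin 2x: -(224/25)cos 2x + (768/25)sin 2x
each image's coordinates form column j of the matrix


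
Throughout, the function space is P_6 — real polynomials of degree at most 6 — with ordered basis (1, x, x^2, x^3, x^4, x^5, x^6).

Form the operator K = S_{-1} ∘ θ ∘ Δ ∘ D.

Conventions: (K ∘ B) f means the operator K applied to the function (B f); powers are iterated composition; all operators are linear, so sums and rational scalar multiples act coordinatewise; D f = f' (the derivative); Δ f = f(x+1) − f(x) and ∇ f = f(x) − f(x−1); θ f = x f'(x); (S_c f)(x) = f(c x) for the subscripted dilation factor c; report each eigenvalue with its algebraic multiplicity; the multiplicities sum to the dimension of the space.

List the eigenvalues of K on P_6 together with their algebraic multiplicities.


λ = 0 (multiplicity 7)

image of 1: 0
image of x: 0
image of x^2: 0
image of x^3: -6x
image of x^4: 24x^2 - 12x
image of x^5: -60x^3 + 60x^2 - 20x
image of x^6: 120x^4 - 180x^3 + 120x^2 - 30x
the matrix is upper triangular; its diagonal is (0, 0, 0, 0, 0, 0, 0)
for a triangular matrix the eigenvalues are the diagonal entries, with algebraic multiplicity their repetition count


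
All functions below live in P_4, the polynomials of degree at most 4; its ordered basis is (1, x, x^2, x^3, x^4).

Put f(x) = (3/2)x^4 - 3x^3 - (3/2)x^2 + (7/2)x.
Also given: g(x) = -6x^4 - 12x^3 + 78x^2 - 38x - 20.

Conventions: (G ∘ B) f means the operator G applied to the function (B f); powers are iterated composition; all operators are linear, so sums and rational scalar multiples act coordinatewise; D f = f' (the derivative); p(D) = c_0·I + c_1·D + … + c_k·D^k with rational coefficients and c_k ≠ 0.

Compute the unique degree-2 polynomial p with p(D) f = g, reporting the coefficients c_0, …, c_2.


c_0 = -4, c_1 = -4, c_2 = 2

D^0 f = (3/2)x^4 - 3x^3 - (3/2)x^2 + (7/2)x
D^1 f = 6x^3 - 9x^2 - 3x + 7/2
D^2 f = 18x^2 - 18x - 3
matching coefficients of g against c_0 f + c_1 Df + … from the top degree down determines the c_i
solution: c_0 = -4, c_1 = -4, c_2 = 2


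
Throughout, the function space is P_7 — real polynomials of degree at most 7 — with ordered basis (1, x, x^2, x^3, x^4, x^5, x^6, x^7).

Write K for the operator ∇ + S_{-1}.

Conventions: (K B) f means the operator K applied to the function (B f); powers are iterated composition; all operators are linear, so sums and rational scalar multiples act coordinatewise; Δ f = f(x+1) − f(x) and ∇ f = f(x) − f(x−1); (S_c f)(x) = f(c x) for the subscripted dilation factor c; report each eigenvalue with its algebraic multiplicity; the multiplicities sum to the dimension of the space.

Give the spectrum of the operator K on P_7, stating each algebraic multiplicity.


image of 1: 1
image of x: -x + 1
image of x^2: x^2 + 2x - 1
image of x^3: -x^3 + 3x^2 - 3x + 1
image of x^4: x^4 + 4x^3 - 6x^2 + 4x - 1
image of x^5: -x^5 + 5x^4 - 10x^3 + 10x^2 - 5x + 1
image of x^6: x^6 + 6x^5 - 15x^4 + 20x^3 - 15x^2 + 6x - 1
image of x^7: -x^7 + 7x^6 - 21x^5 + 35x^4 - 35x^3 + 21x^2 - 7x + 1
the matrix is upper triangular; its diagonal is (1, -1, 1, -1, 1, -1, 1, -1)
for a triangular matrix the eigenvalues are the diagonal entries, with algebraic multiplicity their repetition count

λ = -1 (multiplicity 4), λ = 1 (multiplicity 4)


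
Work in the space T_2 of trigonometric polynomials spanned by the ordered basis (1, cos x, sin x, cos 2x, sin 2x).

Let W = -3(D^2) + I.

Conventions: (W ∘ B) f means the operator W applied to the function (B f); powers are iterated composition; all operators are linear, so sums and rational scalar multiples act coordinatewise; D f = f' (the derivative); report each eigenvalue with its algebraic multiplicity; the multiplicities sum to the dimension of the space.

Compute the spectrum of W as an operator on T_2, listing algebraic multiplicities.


image of 1: 1
image of cos x: 4cos x
image of sin x: 4sin x
image of cos 2x: 13cos 2x
image of sin 2x: 13sin 2x
the matrix is diagonal; its diagonal is (1, 4, 4, 13, 13)
for a triangular matrix the eigenvalues are the diagonal entries, with algebraic multiplicity their repetition count

λ = 1 (multiplicity 1), λ = 4 (multiplicity 2), λ = 13 (multiplicity 2)


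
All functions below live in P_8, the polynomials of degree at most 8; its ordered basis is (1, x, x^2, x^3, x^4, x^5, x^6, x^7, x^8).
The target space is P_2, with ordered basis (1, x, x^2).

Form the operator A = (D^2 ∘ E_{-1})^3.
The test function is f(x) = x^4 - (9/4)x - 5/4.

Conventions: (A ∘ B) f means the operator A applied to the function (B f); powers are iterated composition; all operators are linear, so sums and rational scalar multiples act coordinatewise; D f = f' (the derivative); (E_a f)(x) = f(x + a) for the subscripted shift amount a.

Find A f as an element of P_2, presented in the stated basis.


E_{-1} f = x^4 - 4x^3 + 6x^2 - (25/4)x + 2
D E_{-1} f = 4x^3 - 12x^2 + 12x - 25/4
D D E_{-1} f = 12x^2 - 24x + 12
E_{-1} (D^2 ∘ E_{-1}) f = 12x^2 - 48x + 48
D E_{-1} (D^2 ∘ E_{-1}) f = 24x - 48
D D E_{-1} (D^2 ∘ E_{-1}) f = 24
E_{-1} (D^2 ∘ E_{-1}) (D^2 ∘ E_{-1}) f = 24
D E_{-1} (D^2 ∘ E_{-1}) (D^2 ∘ E_{-1}) f = 0
D D E_{-1} (D^2 ∘ E_{-1}) (D^2 ∘ E_{-1}) f = 0

the result is g(x) = 0


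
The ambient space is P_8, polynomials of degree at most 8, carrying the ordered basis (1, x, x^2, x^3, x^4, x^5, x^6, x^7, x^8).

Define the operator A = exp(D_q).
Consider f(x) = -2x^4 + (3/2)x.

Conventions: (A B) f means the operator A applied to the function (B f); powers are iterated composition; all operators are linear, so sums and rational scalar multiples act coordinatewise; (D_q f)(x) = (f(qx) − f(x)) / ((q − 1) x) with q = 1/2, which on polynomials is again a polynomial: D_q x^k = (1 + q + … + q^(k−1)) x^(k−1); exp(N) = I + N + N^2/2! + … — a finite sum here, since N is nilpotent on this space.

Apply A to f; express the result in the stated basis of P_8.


order-1 term: -(15/4)x^3 + 3/2
order-2 term: -(105/32)x^2
order-3 term: -(105/64)x
order-4 term: -105/256
the series for exp(D_q) f terminates at order 4
exp(D_q) f = -2x^4 - (15/4)x^3 - (105/32)x^2 - (9/64)x + 279/256

g(x) = -2x^4 - (15/4)x^3 - (105/32)x^2 - (9/64)x + 279/256


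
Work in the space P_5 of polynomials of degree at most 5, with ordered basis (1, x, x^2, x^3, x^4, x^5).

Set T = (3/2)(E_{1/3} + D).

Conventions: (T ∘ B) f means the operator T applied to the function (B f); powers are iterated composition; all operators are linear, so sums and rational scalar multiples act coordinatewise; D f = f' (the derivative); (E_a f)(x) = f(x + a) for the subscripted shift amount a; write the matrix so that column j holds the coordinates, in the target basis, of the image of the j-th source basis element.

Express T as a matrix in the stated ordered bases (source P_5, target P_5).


image of 1: 3/2
image of x: (3/2)x + 2
image of x^2: (3/2)x^2 + 4x + 1/6
image of x^3: (3/2)x^3 + 6x^2 + (1/2)x + 1/18
image of x^4: (3/2)x^4 + 8x^3 + x^2 + (2/9)x + 1/54
image of x^5: (3/2)x^5 + 10x^4 + (5/3)x^3 + (5/9)x^2 + (5/54)x + 1/162
each image's coordinates form column j of the matrix

the matrix is [[3/2, 2, 1/6, 1/18, 1/54, 1/162]; [0, 3/2, 4, 1/2, 2/9, 5/54]; [0, 0, 3/2, 6, 1, 5/9]; [0, 0, 0, 3/2, 8, 5/3]; [0, 0, 0, 0, 3/2, 10]; [0, 0, 0, 0, 0, 3/2]] (rows listed top to bottom)


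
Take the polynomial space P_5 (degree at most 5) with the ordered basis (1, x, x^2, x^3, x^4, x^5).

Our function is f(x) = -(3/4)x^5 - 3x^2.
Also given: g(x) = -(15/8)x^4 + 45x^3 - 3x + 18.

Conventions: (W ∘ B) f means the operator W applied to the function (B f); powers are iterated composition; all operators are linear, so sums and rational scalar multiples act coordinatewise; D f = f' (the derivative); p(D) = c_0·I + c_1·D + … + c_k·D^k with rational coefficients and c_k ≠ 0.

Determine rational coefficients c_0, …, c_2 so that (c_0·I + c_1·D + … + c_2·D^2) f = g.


D^0 f = -(3/4)x^5 - 3x^2
D^1 f = -(15/4)x^4 - 6x
D^2 f = -15x^3 - 6
matching coefficients of g against c_0 f + c_1 Df + … from the top degree down determines the c_i
solution: c_0 = 0, c_1 = 1/2, c_2 = -3

p(D) = (1/2)·D − 3·D^2, i.e. c_0 = 0, c_1 = 1/2, c_2 = -3


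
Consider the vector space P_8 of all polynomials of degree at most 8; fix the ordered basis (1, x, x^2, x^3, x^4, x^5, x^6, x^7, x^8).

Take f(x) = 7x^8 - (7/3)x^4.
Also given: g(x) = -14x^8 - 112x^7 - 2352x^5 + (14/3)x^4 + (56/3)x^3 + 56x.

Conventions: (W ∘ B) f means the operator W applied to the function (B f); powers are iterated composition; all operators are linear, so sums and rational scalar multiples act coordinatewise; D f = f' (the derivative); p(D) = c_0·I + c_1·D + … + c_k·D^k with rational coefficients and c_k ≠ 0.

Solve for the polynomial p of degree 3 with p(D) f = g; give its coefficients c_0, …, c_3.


D^0 f = 7x^8 - (7/3)x^4
D^1 f = 56x^7 - (28/3)x^3
D^2 f = 392x^6 - 28x^2
D^3 f = 2352x^5 - 56x
matching coefficients of g against c_0 f + c_1 Df + … from the top degree down determines the c_i
solution: c_0 = -2, c_1 = -2, c_2 = 0, c_3 = -1

c_0 = -2, c_1 = -2, c_2 = 0, c_3 = -1


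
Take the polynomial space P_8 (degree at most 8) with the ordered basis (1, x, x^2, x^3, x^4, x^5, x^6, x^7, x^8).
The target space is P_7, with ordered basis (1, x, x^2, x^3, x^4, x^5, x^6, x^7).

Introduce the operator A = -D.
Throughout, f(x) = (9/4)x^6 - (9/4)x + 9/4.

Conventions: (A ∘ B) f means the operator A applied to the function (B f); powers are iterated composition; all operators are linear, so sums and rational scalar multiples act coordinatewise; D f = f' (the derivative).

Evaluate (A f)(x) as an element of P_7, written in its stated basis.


the image equals g(x) = -(27/2)x^5 + 9/4

D f = (27/2)x^5 - 9/4
(-D) f = -(27/2)x^5 + 9/4


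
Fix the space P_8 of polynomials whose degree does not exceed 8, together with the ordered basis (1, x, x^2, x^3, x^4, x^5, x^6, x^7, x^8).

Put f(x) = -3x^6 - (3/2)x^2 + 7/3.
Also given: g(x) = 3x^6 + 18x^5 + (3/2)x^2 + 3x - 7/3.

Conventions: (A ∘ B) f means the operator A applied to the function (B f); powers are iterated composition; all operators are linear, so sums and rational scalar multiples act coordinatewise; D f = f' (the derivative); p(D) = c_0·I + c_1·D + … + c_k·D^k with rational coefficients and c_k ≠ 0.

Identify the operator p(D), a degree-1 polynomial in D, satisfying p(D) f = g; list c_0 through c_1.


p(D) = -I − D, i.e. c_0 = -1, c_1 = -1

D^0 f = -3x^6 - (3/2)x^2 + 7/3
D^1 f = -18x^5 - 3x
matching coefficients of g against c_0 f + c_1 Df + … from the top degree down determines the c_i
solution: c_0 = -1, c_1 = -1


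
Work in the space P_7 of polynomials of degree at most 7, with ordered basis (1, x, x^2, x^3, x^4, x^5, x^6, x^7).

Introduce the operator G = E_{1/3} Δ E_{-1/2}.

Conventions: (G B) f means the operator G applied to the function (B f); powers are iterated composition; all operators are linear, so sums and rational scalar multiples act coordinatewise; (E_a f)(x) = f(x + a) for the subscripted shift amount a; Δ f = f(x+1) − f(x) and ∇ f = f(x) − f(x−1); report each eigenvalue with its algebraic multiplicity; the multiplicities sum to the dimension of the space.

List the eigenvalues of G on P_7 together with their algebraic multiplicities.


image of 1: 0
image of x: 1
image of x^2: 2x + 2/3
image of x^3: 3x^2 + 2x + 7/12
image of x^4: 4x^3 + 4x^2 + (7/3)x + 13/27
image of x^5: 5x^4 + (20/3)x^3 + (35/6)x^2 + (65/27)x + 521/1296
image of x^6: 6x^5 + 10x^4 + (35/3)x^3 + (65/9)x^2 + (521/216)x + 217/648
image of x^7: 7x^6 + 14x^5 + (245/12)x^4 + (455/27)x^3 + (3647/432)x^2 + (1519/648)x + 13021/46656
the matrix is upper triangular; its diagonal is (0, 0, 0, 0, 0, 0, 0, 0)
for a triangular matrix the eigenvalues are the diagonal entries, with algebraic multiplicity their repetition count

λ = 0 (multiplicity 8)


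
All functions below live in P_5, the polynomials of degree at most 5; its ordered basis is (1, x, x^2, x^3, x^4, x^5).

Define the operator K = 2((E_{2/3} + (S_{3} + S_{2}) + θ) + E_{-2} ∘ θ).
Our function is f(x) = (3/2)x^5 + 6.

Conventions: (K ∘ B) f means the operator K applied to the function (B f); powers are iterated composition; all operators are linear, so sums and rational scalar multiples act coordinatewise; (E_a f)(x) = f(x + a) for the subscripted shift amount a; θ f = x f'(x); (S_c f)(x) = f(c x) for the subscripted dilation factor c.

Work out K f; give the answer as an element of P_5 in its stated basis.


E_{2/3} f = (3/2)x^5 + 5x^4 + (20/3)x^3 + (40/9)x^2 + (40/27)x + 502/81
S_{3} f = (729/2)x^5 + 6
S_{2} f = 48x^5 + 6
(S_{3} + S_{2}) f = (825/2)x^5 + 12
θ f = (15/2)x^5
(E_{2/3} + (S_{3} + S_{2}) + θ) f = (843/2)x^5 + 5x^4 + (20/3)x^3 + (40/9)x^2 + (40/27)x + 1474/81
θ f = (15/2)x^5
E_{-2} θ f = (15/2)x^5 - 75x^4 + 300x^3 - 600x^2 + 600x - 240
((E_{2/3} + (S_{3} + S_{2}) + θ) + E_{-2} ∘ θ) f = 429x^5 - 70x^4 + (920/3)x^3 - (5360/9)x^2 + (16240/27)x - 17966/81
(2((E_{2/3} + (S_{3} + S_{2}) + θ) + E_{-2} ∘ θ)) f = 858x^5 - 140x^4 + (1840/3)x^3 - (10720/9)x^2 + (32480/27)x - 35932/81

g(x) = 858x^5 - 140x^4 + (1840/3)x^3 - (10720/9)x^2 + (32480/27)x - 35932/81


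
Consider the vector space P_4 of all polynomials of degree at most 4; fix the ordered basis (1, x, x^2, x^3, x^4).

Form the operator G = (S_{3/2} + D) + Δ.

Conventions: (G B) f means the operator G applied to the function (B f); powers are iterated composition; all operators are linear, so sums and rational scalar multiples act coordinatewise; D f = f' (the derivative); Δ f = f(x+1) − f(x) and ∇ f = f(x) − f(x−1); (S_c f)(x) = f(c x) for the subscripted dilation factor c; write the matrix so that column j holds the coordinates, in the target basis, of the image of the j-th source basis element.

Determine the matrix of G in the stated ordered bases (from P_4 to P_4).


image of 1: 1
image of x: (3/2)x + 2
image of x^2: (9/4)x^2 + 4x + 1
image of x^3: (27/8)x^3 + 6x^2 + 3x + 1
image of x^4: (81/16)x^4 + 8x^3 + 6x^2 + 4x + 1
each image's coordinates form column j of the matrix

the matrix is [[1, 2, 1, 1, 1]; [0, 3/2, 4, 3, 4]; [0, 0, 9/4, 6, 6]; [0, 0, 0, 27/8, 8]; [0, 0, 0, 0, 81/16]] (rows listed top to bottom)


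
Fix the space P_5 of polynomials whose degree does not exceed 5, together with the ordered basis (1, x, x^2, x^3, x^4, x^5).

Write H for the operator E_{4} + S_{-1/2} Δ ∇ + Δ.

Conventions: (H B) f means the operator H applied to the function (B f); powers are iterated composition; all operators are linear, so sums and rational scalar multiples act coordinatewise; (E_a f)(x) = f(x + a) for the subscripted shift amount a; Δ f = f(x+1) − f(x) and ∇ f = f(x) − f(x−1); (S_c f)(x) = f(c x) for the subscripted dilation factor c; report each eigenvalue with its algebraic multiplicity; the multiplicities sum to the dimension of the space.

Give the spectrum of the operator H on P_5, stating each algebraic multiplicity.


image of 1: 1
image of x: x + 5
image of x^2: x^2 + 10x + 19
image of x^3: x^3 + 15x^2 + 48x + 65
image of x^4: x^4 + 20x^3 + 105x^2 + 260x + 259
image of x^5: x^5 + 25x^4 + (335/2)x^3 + 650x^2 + 1280x + 1025
the matrix is upper triangular; its diagonal is (1, 1, 1, 1, 1, 1)
for a triangular matrix the eigenvalues are the diagonal entries, with algebraic multiplicity their repetition count

λ = 1 (multiplicity 6)


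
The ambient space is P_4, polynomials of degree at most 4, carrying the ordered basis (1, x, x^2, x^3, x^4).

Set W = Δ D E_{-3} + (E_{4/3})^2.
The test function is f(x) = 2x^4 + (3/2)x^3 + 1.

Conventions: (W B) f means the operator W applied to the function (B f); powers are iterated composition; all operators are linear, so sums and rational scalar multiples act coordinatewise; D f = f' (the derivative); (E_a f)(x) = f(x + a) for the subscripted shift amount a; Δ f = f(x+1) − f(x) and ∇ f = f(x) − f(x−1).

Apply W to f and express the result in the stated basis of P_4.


E_{-3} f = 2x^4 - (45/2)x^3 + (189/2)x^2 - (351/2)x + 245/2
D E_{-3} f = 8x^3 - (135/2)x^2 + 189x - 351/2
Δ D E_{-3} f = 24x^2 - 111x + 259/2
E_{4/3} f = 2x^4 + (73/6)x^3 + (82/3)x^2 + (728/27)x + 881/81
E_{4/3} E_{4/3} f = 2x^4 + (137/6)x^3 + (292/3)x^2 + (4960/27)x + 10577/81
(Δ D E_{-3} + (E_{4/3})^2) f = 2x^4 + (137/6)x^3 + (364/3)x^2 + (1963/27)x + 42133/162

g(x) = 2x^4 + (137/6)x^3 + (364/3)x^2 + (1963/27)x + 42133/162


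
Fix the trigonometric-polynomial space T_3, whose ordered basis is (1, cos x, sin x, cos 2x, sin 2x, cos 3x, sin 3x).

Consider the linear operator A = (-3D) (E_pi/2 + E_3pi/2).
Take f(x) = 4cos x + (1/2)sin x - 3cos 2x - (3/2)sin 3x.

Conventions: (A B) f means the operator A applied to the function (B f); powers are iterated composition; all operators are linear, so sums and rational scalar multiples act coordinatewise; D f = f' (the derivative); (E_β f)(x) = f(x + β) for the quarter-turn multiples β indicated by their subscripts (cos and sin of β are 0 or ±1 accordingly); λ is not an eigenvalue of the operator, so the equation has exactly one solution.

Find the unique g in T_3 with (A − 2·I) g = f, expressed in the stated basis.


the result is g(x) = -2cos x - (1/4)sin x + (3/74)cos 2x - (9/37)sin 2x + (3/4)sin 3x

write g with unknown coordinates in the stated basis and equate coefficients in (A − 2·I) g = f
solving from the highest basis element down gives g = -2cos x - (1/4)sin x + (3/74)cos 2x - (9/37)sin 2x + (3/4)sin 3x
check: A g = -(108/37)cos 2x - (18/37)sin 2x
so A g − 2·g = 4cos x + (1/2)sin x - 3cos 2x - (3/2)sin 3x = f ✓


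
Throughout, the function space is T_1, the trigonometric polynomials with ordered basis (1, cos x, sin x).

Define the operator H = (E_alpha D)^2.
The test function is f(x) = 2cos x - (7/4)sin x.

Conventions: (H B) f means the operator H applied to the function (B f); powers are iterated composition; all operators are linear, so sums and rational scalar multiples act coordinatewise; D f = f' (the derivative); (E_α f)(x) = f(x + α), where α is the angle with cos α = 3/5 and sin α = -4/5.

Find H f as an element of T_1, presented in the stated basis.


the image equals g(x) = -(28/25)cos x - (241/100)sin x

D f = -(7/4)cos x - 2sin x
E_alpha D f = (11/20)cos x - (13/5)sin x
D (E_alpha D) f = -(13/5)cos x - (11/20)sin x
E_alpha D (E_alpha D) f = -(28/25)cos x - (241/100)sin x


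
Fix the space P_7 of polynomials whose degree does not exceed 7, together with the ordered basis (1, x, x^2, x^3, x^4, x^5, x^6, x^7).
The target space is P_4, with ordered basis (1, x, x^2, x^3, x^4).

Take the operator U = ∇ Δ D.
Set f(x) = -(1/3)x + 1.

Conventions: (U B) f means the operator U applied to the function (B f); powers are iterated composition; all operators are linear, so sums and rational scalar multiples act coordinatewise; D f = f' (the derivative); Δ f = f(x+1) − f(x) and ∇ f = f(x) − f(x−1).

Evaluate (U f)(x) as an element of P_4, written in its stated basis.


D f = -1/3
Δ D f = 0
∇ Δ D f = 0

the result is g(x) = 0


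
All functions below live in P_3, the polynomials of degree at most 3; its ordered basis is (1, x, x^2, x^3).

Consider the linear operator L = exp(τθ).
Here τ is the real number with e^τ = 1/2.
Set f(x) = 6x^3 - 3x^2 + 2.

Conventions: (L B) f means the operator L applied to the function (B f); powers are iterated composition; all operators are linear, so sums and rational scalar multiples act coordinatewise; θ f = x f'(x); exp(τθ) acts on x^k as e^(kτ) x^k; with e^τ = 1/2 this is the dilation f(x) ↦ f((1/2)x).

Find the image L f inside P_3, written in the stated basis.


exp(τθ) x^k = e^(kτ) x^k; with e^τ = 1/2 this sends x^k to (1/2)^k x^k
x^2 ↦ 1/4 x^2
x^3 ↦ 1/8 x^3
applying this coordinatewise to f: exp(τθ) f = (3/4)x^3 - (3/4)x^2 + 2

g(x) = (3/4)x^3 - (3/4)x^2 + 2


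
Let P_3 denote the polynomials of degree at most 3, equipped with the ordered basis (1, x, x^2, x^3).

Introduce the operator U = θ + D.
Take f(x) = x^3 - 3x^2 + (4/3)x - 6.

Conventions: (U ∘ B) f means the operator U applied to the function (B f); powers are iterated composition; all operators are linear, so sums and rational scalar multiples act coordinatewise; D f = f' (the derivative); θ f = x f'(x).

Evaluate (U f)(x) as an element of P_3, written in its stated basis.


the result is g(x) = 3x^3 - 3x^2 - (14/3)x + 4/3

θ f = 3x^3 - 6x^2 + (4/3)x
D f = 3x^2 - 6x + 4/3
(θ + D) f = 3x^3 - 3x^2 - (14/3)x + 4/3


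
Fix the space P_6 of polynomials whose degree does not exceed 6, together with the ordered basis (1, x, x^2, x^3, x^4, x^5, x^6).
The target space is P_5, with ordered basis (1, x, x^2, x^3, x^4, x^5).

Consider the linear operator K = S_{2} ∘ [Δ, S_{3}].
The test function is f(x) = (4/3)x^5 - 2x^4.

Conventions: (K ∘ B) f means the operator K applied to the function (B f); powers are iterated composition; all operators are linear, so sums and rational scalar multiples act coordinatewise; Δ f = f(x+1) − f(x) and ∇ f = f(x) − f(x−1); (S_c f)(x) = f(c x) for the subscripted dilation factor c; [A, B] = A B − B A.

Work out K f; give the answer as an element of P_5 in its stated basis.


the image equals g(x) = 17280x^4 + 19584x^3 + 9024x^2 + 1952x + 488/3

S_{3} f = 324x^5 - 162x^4
Δ S_{3} f = 1620x^4 + 2592x^3 + 2268x^2 + 972x + 162
Δ f = (20/3)x^4 + (16/3)x^3 + (4/3)x^2 - (4/3)x - 2/3
S_{3} Δ f = 540x^4 + 144x^3 + 12x^2 - 4x - 2/3
[Δ, S_{3}] f = 1080x^4 + 2448x^3 + 2256x^2 + 976x + 488/3
S_{2} [Δ, S_{3}] f = 17280x^4 + 19584x^3 + 9024x^2 + 1952x + 488/3


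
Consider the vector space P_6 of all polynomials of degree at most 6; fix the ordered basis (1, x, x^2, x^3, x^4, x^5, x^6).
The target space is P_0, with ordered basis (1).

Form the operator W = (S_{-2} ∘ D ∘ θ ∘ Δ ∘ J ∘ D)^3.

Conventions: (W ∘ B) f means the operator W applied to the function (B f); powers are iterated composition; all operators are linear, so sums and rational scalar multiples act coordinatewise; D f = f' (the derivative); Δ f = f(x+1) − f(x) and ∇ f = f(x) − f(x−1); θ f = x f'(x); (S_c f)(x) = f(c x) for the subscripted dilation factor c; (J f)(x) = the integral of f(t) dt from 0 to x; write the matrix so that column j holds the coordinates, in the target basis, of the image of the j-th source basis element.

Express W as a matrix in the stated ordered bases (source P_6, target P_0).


the matrix is [[0, 0, 0, 0, 0, 0, 691200]] (rows listed top to bottom)

image of 1: 0
image of x: 0
image of x^2: 0
image of x^3: 0
image of x^4: 0
image of x^5: 0
image of x^6: 691200
each image's coordinates form column j of the matrix


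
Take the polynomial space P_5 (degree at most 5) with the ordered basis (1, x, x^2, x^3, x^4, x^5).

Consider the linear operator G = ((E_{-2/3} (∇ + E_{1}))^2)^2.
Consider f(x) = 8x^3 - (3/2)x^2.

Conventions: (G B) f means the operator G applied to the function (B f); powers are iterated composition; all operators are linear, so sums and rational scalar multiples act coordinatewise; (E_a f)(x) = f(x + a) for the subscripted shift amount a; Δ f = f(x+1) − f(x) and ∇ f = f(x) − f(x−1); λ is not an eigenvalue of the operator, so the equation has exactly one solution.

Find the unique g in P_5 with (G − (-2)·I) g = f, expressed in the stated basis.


the result is g(x) = (8/3)x^3 - (265/18)x^2 + (1552/81)x + 40616/729

write g with unknown coordinates in the stated basis and equate coefficients in (G − (-2)·I) g = f
solving from the highest basis element down gives g = (8/3)x^3 - (265/18)x^2 + (1552/81)x + 40616/729
check: G g = (8/3)x^3 + (503/18)x^2 - (3104/81)x - 81232/729
so G g − (-2)·g = 8x^3 - (3/2)x^2 = f ✓


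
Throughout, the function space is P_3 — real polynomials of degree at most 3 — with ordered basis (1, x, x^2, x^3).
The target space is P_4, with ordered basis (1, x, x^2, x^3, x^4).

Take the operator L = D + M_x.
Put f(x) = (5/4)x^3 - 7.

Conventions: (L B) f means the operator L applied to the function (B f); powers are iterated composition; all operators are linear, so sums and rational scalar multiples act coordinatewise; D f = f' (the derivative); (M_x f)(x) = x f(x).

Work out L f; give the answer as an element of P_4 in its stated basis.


g(x) = (5/4)x^4 + (15/4)x^2 - 7x

D f = (15/4)x^2
M_x f = (5/4)x^4 - 7x
(D + M_x) f = (5/4)x^4 + (15/4)x^2 - 7x


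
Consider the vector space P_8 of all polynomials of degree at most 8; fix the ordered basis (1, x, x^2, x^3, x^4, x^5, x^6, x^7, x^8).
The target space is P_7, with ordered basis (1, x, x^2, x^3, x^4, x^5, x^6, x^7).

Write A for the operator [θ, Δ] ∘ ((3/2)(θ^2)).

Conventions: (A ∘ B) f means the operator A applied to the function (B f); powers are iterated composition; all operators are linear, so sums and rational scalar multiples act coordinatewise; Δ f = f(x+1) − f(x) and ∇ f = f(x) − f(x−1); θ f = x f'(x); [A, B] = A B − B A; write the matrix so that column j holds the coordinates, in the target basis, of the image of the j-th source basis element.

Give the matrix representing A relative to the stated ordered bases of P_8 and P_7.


image of 1: 0
image of x: -3/2
image of x^2: -12x - 12
image of x^3: -(81/2)x^2 - 81x - 81/2
image of x^4: -96x^3 - 288x^2 - 288x - 96
image of x^5: -(375/2)x^4 - 750x^3 - 1125x^2 - 750x - 375/2
image of x^6: -324x^5 - 1620x^4 - 3240x^3 - 3240x^2 - 1620x - 324
image of x^7: -(1029/2)x^6 - 3087x^5 - (15435/2)x^4 - 10290x^3 - (15435/2)x^2 - 3087x - 1029/2
image of x^8: -768x^7 - 5376x^6 - 16128x^5 - 26880x^4 - 26880x^3 - 16128x^2 - 5376x - 768
each image's coordinates form column j of the matrix

the matrix is [[0, -3/2, -12, -81/2, -96, -375/2, -324, -1029/2, -768]; [0, 0, -12, -81, -288, -750, -1620, -3087, -5376]; [0, 0, 0, -81/2, -288, -1125, -3240, -15435/2, -16128]; [0, 0, 0, 0, -96, -750, -3240, -10290, -26880]; [0, 0, 0, 0, 0, -375/2, -1620, -15435/2, -26880]; [0, 0, 0, 0, 0, 0, -324, -3087, -16128]; [0, 0, 0, 0, 0, 0, 0, -1029/2, -5376]; [0, 0, 0, 0, 0, 0, 0, 0, -768]] (rows listed top to bottom)


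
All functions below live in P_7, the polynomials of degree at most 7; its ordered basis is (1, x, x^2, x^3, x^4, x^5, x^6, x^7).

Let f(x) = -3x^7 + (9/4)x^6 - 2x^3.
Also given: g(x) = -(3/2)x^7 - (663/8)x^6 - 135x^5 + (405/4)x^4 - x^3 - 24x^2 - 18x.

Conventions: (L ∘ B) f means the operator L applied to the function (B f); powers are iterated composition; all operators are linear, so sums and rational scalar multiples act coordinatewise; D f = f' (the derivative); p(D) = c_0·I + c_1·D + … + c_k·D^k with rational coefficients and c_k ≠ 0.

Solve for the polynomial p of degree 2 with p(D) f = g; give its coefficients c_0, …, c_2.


D^0 f = -3x^7 + (9/4)x^6 - 2x^3
D^1 f = -21x^6 + (27/2)x^5 - 6x^2
D^2 f = -126x^5 + (135/2)x^4 - 12x
matching coefficients of g against c_0 f + c_1 Df + … from the top degree down determines the c_i
solution: c_0 = 1/2, c_1 = 4, c_2 = 3/2

p(D) = (1/2)·I + 4·D + (3/2)·D^2, i.e. c_0 = 1/2, c_1 = 4, c_2 = 3/2


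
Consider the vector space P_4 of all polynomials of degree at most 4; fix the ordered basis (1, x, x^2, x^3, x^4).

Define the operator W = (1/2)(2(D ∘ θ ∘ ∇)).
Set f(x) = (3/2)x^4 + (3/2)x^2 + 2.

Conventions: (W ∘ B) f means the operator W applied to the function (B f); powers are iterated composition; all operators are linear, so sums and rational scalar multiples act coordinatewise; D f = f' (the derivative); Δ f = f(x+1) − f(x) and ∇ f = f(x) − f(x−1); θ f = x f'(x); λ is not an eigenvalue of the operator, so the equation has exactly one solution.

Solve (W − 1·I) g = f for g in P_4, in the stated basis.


the result is g(x) = -(3/2)x^4 - (111/2)x^2 + 36x - 119

write g with unknown coordinates in the stated basis and equate coefficients in (W − 1·I) g = f
solving from the highest basis element down gives g = -(3/2)x^4 - (111/2)x^2 + 36x - 119
check: W g = -54x^2 + 36x - 117
so W g − 1·g = (3/2)x^4 + (3/2)x^2 + 2 = f ✓


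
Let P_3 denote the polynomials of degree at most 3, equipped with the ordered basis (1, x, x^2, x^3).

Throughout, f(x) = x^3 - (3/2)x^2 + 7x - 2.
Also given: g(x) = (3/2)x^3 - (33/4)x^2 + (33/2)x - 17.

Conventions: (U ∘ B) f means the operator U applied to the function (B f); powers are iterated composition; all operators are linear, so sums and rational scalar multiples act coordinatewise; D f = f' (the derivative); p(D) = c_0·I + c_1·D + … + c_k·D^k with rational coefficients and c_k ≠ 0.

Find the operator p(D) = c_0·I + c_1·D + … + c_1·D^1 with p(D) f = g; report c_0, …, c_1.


c_0 = 3/2, c_1 = -2

D^0 f = x^3 - (3/2)x^2 + 7x - 2
D^1 f = 3x^2 - 3x + 7
matching coefficients of g against c_0 f + c_1 Df + … from the top degree down determines the c_i
solution: c_0 = 3/2, c_1 = -2
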